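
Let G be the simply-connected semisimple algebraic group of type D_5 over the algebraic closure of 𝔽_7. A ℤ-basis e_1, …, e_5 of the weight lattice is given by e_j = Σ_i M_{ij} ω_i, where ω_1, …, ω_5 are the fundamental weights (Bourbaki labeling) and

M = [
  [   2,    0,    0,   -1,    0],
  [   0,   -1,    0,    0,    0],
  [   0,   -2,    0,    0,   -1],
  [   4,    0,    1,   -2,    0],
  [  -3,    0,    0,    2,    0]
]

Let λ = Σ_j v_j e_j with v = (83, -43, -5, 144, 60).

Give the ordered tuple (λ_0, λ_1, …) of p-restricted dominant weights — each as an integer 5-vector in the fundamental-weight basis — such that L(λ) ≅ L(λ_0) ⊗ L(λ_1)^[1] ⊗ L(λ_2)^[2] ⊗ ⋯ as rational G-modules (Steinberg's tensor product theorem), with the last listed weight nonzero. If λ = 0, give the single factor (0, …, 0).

ω-coordinates c = M·v, v = (83, -43, -5, 144, 60):
  c_1 = 2*83 + 0*-43 + 0*-5 + -1*144 + 0*60 = 22
  c_2 = 0*83 + -1*-43 + 0*-5 + 0*144 + 0*60 = 43
  c_3 = 0*83 + -2*-43 + 0*-5 + 0*144 + -1*60 = 26
  c_4 = 4*83 + 0*-43 + 1*-5 + -2*144 + 0*60 = 39
  c_5 = -3*83 + 0*-43 + 0*-5 + 2*144 + 0*60 = 39
Base-7 expansion of each c_i:
  c_1 = 22 = 1·7^0 + 3·7^1
  c_2 = 43 = 1·7^0 + 6·7^1
  c_3 = 26 = 5·7^0 + 3·7^1
  c_4 = 39 = 4·7^0 + 5·7^1
  c_5 = 39 = 4·7^0 + 5·7^1
p-restricted factor λ_0 = (1, 1, 5, 4, 4)
p-restricted factor λ_1 = (3, 6, 3, 5, 5)

((1, 1, 5, 4, 4), (3, 6, 3, 5, 5))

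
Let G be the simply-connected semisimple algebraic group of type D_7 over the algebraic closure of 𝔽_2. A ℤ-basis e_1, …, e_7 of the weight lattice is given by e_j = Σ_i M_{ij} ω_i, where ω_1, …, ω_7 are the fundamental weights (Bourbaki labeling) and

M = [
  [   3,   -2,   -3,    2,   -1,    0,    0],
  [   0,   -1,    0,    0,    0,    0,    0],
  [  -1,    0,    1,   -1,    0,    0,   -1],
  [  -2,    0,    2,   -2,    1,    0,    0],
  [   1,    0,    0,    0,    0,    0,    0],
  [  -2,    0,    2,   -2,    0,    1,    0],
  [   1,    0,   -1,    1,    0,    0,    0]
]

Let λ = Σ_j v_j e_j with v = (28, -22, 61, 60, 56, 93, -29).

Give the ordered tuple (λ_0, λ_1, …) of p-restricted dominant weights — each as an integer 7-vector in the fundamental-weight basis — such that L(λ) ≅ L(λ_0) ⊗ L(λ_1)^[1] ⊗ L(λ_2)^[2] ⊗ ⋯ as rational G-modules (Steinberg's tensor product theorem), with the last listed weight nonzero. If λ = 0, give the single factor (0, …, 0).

((1, 0, 0, 0, 0, 1, 1), (0, 1, 1, 1, 0, 1, 1), (0, 1, 0, 0, 1, 1, 0), (1, 0, 0, 0, 1, 0, 1), (0, 1, 0, 0, 1, 0, 1), (0, 0, 0, 0, 0, 1, 0))

Change of basis e → ω: c = M·v where v = (28, -22, 61, 60, 56, 93, -29):
  c_1 = 3*28 + -2*-22 + -3*61 + 2*60 + -1*56 + 0*93 + 0*-29 = 9
  c_2 = 0*28 + -1*-22 + 0*61 + 0*60 + 0*56 + 0*93 + 0*-29 = 22
  c_3 = -1*28 + 0*-22 + 1*61 + -1*60 + 0*56 + 0*93 + -1*-29 = 2
  c_4 = -2*28 + 0*-22 + 2*61 + -2*60 + 1*56 + 0*93 + 0*-29 = 2
  c_5 = 1*28 + 0*-22 + 0*61 + 0*60 + 0*56 + 0*93 + 0*-29 = 28
  c_6 = -2*28 + 0*-22 + 2*61 + -2*60 + 0*56 + 1*93 + 0*-29 = 39
  c_7 = 1*28 + 0*-22 + -1*61 + 1*60 + 0*56 + 0*93 + 0*-29 = 27
Expand coordinatewise in base 2:
  c_1 = 9 = 1·2^0 + 0·2^1 + 0·2^2 + 1·2^3
  c_2 = 22 = 0·2^0 + 1·2^1 + 1·2^2 + 0·2^3 + 1·2^4
  c_3 = 2 = 0·2^0 + 1·2^1
  c_4 = 2 = 0·2^0 + 1·2^1
  c_5 = 28 = 0·2^0 + 0·2^1 + 1·2^2 + 1·2^3 + 1·2^4
  c_6 = 39 = 1·2^0 + 1·2^1 + 1·2^2 + 0·2^3 + 0·2^4 + 1·2^5
  c_7 = 27 = 1·2^0 + 1·2^1 + 0·2^2 + 1·2^3 + 1·2^4
λ_0 = (1, 0, 0, 0, 0, 1, 1)
λ_1 = (0, 1, 1, 1, 0, 1, 1)
λ_2 = (0, 1, 0, 0, 1, 1, 0)
λ_3 = (1, 0, 0, 0, 1, 0, 1)
λ_4 = (0, 1, 0, 0, 1, 0, 1)
λ_5 = (0, 0, 0, 0, 0, 1, 0)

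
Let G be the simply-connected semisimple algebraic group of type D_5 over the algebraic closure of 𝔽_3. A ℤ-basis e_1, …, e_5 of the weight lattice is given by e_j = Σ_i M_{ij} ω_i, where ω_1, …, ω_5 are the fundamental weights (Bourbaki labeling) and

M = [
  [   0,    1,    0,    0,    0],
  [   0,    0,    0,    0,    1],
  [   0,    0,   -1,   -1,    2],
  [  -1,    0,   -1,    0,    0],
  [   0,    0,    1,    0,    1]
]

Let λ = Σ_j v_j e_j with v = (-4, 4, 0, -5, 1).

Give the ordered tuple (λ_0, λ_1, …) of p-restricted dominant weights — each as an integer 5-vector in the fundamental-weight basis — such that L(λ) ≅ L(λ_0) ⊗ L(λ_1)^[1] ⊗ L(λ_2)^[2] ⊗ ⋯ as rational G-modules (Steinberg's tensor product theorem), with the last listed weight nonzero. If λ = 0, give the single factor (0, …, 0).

((1, 1, 1, 1, 1), (1, 0, 2, 1, 0))

Change of basis e → ω: c = M·v where v = (-4, 4, 0, -5, 1):
  c_1 = 0*-4 + 1*4 + 0*0 + 0*-5 + 0*1 = 4
  c_2 = 0*-4 + 0*4 + 0*0 + 0*-5 + 1*1 = 1
  c_3 = 0*-4 + 0*4 + -1*0 + -1*-5 + 2*1 = 7
  c_4 = -1*-4 + 0*4 + -1*0 + 0*-5 + 0*1 = 4
  c_5 = 0*-4 + 0*4 + 1*0 + 0*-5 + 1*1 = 1
Writing each c_i in base p = 3:
  c_1 = 4 = 1·3^0 + 1·3^1
  c_2 = 1 = 1·3^0
  c_3 = 7 = 1·3^0 + 2·3^1
  c_4 = 4 = 1·3^0 + 1·3^1
  c_5 = 1 = 1·3^0
λ_0 = (1, 1, 1, 1, 1)
λ_1 = (1, 0, 2, 1, 0)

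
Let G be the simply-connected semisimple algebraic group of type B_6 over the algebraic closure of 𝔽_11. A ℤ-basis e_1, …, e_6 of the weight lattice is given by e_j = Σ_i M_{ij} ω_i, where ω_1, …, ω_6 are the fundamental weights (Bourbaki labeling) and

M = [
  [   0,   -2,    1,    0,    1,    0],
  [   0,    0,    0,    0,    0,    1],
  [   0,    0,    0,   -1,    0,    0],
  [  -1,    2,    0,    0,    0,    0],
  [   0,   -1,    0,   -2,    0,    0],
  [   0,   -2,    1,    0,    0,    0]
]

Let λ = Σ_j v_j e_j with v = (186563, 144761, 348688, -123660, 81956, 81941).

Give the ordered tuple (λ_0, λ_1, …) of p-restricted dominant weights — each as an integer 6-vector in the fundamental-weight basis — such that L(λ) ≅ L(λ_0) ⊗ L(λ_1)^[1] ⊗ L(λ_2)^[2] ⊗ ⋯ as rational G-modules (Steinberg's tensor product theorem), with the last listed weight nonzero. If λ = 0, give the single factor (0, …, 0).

In the fundamental-weight basis, λ has coordinates c = M·v (v = (186563, 144761, 348688, -123660, 81956, 81941)):
  c_1 = (0)·(186563) + (-2)·(144761) + (1)·(348688) + (0)·(-123660) + (1)·(81956) + (0)·(81941) = 141122
  c_2 = (0)·(186563) + (0)·(144761) + (0)·(348688) + (0)·(-123660) + (0)·(81956) + (1)·(81941) = 81941
  c_3 = (0)·(186563) + (0)·(144761) + (0)·(348688) + (-1)·(-123660) + (0)·(81956) + (0)·(81941) = 123660
  c_4 = (-1)·(186563) + (2)·(144761) + (0)·(348688) + (0)·(-123660) + (0)·(81956) + (0)·(81941) = 102959
  c_5 = (0)·(186563) + (-1)·(144761) + (0)·(348688) + (-2)·(-123660) + (0)·(81956) + (0)·(81941) = 102559
  c_6 = (0)·(186563) + (-2)·(144761) + (1)·(348688) + (0)·(-123660) + (0)·(81956) + (0)·(81941) = 59166
Writing each c_i in base p = 11:
  c_1 = 141122 = 3·11^0 + 3·11^1 + 0·11^2 + 7·11^3 + 9·11^4
  c_2 = 81941 = 2·11^0 + 2·11^1 + 6·11^2 + 6·11^3 + 5·11^4
  c_3 = 123660 = 9·11^0 + 10·11^1 + 9·11^2 + 4·11^3 + 8·11^4
  c_4 = 102959 = 10·11^0 + 9·11^1 + 3·11^2 + 0·11^3 + 7·11^4
  c_5 = 102559 = 6·11^0 + 6·11^1 + 0·11^2 + 0·11^3 + 7·11^4
  c_6 = 59166 = 8·11^0 + 10·11^1 + 4·11^2 + 0·11^3 + 4·11^4
p-restricted factor λ_0 = (3, 2, 9, 10, 6, 8)
p-restricted factor λ_1 = (3, 2, 10, 9, 6, 10)
p-restricted factor λ_2 = (0, 6, 9, 3, 0, 4)
p-restricted factor λ_3 = (7, 6, 4, 0, 0, 0)
p-restricted factor λ_4 = (9, 5, 8, 7, 7, 4)

((3, 2, 9, 10, 6, 8), (3, 2, 10, 9, 6, 10), (0, 6, 9, 3, 0, 4), (7, 6, 4, 0, 0, 0), (9, 5, 8, 7, 7, 4))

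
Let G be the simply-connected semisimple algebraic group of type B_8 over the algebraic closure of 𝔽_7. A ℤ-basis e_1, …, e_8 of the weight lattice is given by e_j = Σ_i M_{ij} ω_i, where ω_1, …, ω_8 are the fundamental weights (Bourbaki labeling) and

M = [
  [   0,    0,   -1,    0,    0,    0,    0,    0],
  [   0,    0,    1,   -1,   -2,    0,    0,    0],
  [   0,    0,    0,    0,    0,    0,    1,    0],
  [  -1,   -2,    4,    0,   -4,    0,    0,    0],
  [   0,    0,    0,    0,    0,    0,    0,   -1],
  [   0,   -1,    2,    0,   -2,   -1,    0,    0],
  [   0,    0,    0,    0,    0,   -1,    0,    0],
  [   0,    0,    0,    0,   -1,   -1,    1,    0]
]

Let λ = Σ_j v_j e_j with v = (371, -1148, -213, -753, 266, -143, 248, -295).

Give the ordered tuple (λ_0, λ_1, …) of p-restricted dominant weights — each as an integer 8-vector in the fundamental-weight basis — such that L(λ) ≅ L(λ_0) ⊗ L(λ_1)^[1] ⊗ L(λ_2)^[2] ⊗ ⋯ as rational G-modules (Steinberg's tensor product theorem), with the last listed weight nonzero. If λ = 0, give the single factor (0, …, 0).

Change of basis e → ω: c = M·v where v = (371, -1148, -213, -753, 266, -143, 248, -295):
  c_1 = 0*371 + 0*-1148 + -1*-213 + 0*-753 + 0*266 + 0*-143 + 0*248 + 0*-295 = 213
  c_2 = 0*371 + 0*-1148 + 1*-213 + -1*-753 + -2*266 + 0*-143 + 0*248 + 0*-295 = 8
  c_3 = 0*371 + 0*-1148 + 0*-213 + 0*-753 + 0*266 + 0*-143 + 1*248 + 0*-295 = 248
  c_4 = -1*371 + -2*-1148 + 4*-213 + 0*-753 + -4*266 + 0*-143 + 0*248 + 0*-295 = 9
  c_5 = 0*371 + 0*-1148 + 0*-213 + 0*-753 + 0*266 + 0*-143 + 0*248 + -1*-295 = 295
  c_6 = 0*371 + -1*-1148 + 2*-213 + 0*-753 + -2*266 + -1*-143 + 0*248 + 0*-295 = 333
  c_7 = 0*371 + 0*-1148 + 0*-213 + 0*-753 + 0*266 + -1*-143 + 0*248 + 0*-295 = 143
  c_8 = 0*371 + 0*-1148 + 0*-213 + 0*-753 + -1*266 + -1*-143 + 1*248 + 0*-295 = 125
Expand coordinatewise in base 7:
  c_1 = 213 = 3·7^0 + 2·7^1 + 4·7^2
  c_2 = 8 = 1·7^0 + 1·7^1
  c_3 = 248 = 3·7^0 + 0·7^1 + 5·7^2
  c_4 = 9 = 2·7^0 + 1·7^1
  c_5 = 295 = 1·7^0 + 0·7^1 + 6·7^2
  c_6 = 333 = 4·7^0 + 5·7^1 + 6·7^2
  c_7 = 143 = 3·7^0 + 6·7^1 + 2·7^2
  c_8 = 125 = 6·7^0 + 3·7^1 + 2·7^2
λ_0 = (3, 1, 3, 2, 1, 4, 3, 6)
λ_1 = (2, 1, 0, 1, 0, 5, 6, 3)
λ_2 = (4, 0, 5, 0, 6, 6, 2, 2)

((3, 1, 3, 2, 1, 4, 3, 6), (2, 1, 0, 1, 0, 5, 6, 3), (4, 0, 5, 0, 6, 6, 2, 2))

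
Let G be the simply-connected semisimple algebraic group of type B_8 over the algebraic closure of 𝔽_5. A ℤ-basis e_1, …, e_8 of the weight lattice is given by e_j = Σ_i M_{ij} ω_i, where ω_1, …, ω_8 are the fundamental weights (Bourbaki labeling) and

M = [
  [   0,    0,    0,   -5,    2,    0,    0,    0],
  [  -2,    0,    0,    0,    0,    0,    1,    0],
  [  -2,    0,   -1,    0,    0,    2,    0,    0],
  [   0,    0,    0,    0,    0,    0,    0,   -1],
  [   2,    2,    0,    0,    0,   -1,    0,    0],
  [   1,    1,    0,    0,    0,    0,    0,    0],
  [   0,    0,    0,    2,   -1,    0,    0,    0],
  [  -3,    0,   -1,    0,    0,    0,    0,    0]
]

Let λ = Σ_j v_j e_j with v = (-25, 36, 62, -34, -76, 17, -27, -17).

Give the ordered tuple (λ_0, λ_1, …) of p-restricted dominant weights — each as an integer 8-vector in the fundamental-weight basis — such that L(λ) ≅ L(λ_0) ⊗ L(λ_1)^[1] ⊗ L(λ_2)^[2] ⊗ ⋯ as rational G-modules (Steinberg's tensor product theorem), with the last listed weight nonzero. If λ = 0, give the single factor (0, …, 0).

Converting to the ω-basis (c_i = row i of M dotted with v = (-25, 36, 62, -34, -76, 17, -27, -17)):
  c_1 = 0*-25 + 0*36 + 0*62 + -5*-34 + 2*-76 + 0*17 + 0*-27 + 0*-17 = 18
  c_2 = -2*-25 + 0*36 + 0*62 + 0*-34 + 0*-76 + 0*17 + 1*-27 + 0*-17 = 23
  c_3 = -2*-25 + 0*36 + -1*62 + 0*-34 + 0*-76 + 2*17 + 0*-27 + 0*-17 = 22
  c_4 = 0*-25 + 0*36 + 0*62 + 0*-34 + 0*-76 + 0*17 + 0*-27 + -1*-17 = 17
  c_5 = 2*-25 + 2*36 + 0*62 + 0*-34 + 0*-76 + -1*17 + 0*-27 + 0*-17 = 5
  c_6 = 1*-25 + 1*36 + 0*62 + 0*-34 + 0*-76 + 0*17 + 0*-27 + 0*-17 = 11
  c_7 = 0*-25 + 0*36 + 0*62 + 2*-34 + -1*-76 + 0*17 + 0*-27 + 0*-17 = 8
  c_8 = -3*-25 + 0*36 + -1*62 + 0*-34 + 0*-76 + 0*17 + 0*-27 + 0*-17 = 13
Writing each c_i in base p = 5:
  c_1 = 18 = 3·5^0 + 3·5^1
  c_2 = 23 = 3·5^0 + 4·5^1
  c_3 = 22 = 2·5^0 + 4·5^1
  c_4 = 17 = 2·5^0 + 3·5^1
  c_5 = 5 = 0·5^0 + 1·5^1
  c_6 = 11 = 1·5^0 + 2·5^1
  c_7 = 8 = 3·5^0 + 1·5^1
  c_8 = 13 = 3·5^0 + 2·5^1
p-restricted factor λ_0 = (3, 3, 2, 2, 0, 1, 3, 3)
p-restricted factor λ_1 = (3, 4, 4, 3, 1, 2, 1, 2)

((3, 3, 2, 2, 0, 1, 3, 3), (3, 4, 4, 3, 1, 2, 1, 2))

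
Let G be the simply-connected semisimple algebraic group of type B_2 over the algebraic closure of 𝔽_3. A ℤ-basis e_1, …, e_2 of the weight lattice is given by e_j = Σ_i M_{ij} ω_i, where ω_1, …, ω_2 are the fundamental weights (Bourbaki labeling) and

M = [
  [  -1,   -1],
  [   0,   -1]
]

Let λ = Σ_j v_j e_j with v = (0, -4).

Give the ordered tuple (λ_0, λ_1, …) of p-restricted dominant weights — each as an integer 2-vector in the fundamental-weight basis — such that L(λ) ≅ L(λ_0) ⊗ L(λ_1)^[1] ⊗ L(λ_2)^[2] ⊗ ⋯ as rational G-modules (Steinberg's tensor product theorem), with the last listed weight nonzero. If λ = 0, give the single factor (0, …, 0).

((1, 1), (1, 1))

Change of basis e → ω: c = M·v where v = (0, -4):
  c_1 = -1*0 + -1*-4 = 4
  c_2 = 0*0 + -1*-4 = 4
Expand coordinatewise in base 3:
  c_1 = 4 = 1·3^0 + 1·3^1
  c_2 = 4 = 1·3^0 + 1·3^1
λ_0 = (1, 1)
λ_1 = (1, 1)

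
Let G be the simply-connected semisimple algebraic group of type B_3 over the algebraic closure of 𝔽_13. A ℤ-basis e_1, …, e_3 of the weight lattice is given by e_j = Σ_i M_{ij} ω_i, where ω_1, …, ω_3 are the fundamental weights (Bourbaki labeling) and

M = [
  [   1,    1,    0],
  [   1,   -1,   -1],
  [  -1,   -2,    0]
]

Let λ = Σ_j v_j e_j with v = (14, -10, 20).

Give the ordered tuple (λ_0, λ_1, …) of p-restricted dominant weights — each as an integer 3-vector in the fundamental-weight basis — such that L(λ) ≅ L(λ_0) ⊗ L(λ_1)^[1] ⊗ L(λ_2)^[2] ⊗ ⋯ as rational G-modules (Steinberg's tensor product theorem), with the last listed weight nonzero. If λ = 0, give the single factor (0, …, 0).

((4, 4, 6),)

Change of basis e → ω: c = M·v where v = (14, -10, 20):
  c_1 = 1*14 + 1*-10 + 0*20 = 4
  c_2 = 1*14 + -1*-10 + -1*20 = 4
  c_3 = -1*14 + -2*-10 + 0*20 = 6
Base-13 expansion of each c_i:
  c_1 = 4 = 4·13^0
  c_2 = 4 = 4·13^0
  c_3 = 6 = 6·13^0
λ_0 = (4, 4, 6)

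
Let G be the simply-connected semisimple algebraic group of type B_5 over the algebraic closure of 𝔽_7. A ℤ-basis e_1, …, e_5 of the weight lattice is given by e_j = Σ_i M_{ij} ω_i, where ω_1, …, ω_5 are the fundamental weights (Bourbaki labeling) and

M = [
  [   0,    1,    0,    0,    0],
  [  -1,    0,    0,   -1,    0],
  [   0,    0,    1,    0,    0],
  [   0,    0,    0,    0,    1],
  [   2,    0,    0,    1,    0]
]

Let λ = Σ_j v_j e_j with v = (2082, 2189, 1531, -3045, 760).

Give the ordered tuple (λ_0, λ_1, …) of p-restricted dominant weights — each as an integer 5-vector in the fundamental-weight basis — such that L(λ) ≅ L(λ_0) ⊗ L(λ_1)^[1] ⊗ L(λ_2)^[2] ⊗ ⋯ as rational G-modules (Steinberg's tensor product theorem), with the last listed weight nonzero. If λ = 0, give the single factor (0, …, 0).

((5, 4, 5, 4, 6), (4, 4, 1, 3, 5), (2, 5, 3, 1, 1), (6, 2, 4, 2, 3))

Converting to the ω-basis (c_i = row i of M dotted with v = (2082, 2189, 1531, -3045, 760)):
  c_1 = 0·2082 + 1·2189 + 0·1531 + (0)·(-3045) + 0·760 = 2189
  c_2 = (-1)·(2082) + 0·2189 + 0·1531 + (-1)·(-3045) + 0·760 = 963
  c_3 = 0·2082 + 0·2189 + 1·1531 + (0)·(-3045) + 0·760 = 1531
  c_4 = 0·2082 + 0·2189 + 0·1531 + (0)·(-3045) + 1·760 = 760
  c_5 = 2·2082 + 0·2189 + 0·1531 + (1)·(-3045) + 0·760 = 1119
p = 7; digits c_i = Σ_j d_{ij}·7^j, 0 ≤ d_{ij} < 7:
  c_1 = 2189 = 5·7^0 + 4·7^1 + 2·7^2 + 6·7^3
  c_2 = 963 = 4·7^0 + 4·7^1 + 5·7^2 + 2·7^3
  c_3 = 1531 = 5·7^0 + 1·7^1 + 3·7^2 + 4·7^3
  c_4 = 760 = 4·7^0 + 3·7^1 + 1·7^2 + 2·7^3
  c_5 = 1119 = 6·7^0 + 5·7^1 + 1·7^2 + 3·7^3
λ_0 = (5, 4, 5, 4, 6)
λ_1 = (4, 4, 1, 3, 5)
λ_2 = (2, 5, 3, 1, 1)
λ_3 = (6, 2, 4, 2, 3)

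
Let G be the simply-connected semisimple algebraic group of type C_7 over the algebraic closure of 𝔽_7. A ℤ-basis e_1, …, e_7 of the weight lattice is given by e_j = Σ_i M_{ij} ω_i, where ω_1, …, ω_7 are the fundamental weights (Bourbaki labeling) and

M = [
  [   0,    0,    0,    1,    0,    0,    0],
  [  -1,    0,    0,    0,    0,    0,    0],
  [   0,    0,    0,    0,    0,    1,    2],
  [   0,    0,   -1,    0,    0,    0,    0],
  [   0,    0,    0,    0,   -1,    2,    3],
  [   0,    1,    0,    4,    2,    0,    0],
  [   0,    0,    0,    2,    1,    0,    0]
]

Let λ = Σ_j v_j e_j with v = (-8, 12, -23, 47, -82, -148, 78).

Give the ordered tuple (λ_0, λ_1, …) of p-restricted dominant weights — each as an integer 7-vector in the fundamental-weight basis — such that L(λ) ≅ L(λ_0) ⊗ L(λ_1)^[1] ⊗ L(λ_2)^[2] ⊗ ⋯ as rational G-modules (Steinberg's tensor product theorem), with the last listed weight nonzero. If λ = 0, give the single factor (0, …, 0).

((5, 1, 1, 2, 6, 1, 5), (6, 1, 1, 3, 2, 5, 1))

ω-coordinates c = M·v, v = (-8, 12, -23, 47, -82, -148, 78):
  c_1 = (0)·(-8) + (0)·(12) + (0)·(-23) + (1)·(47) + (0)·(-82) + (0)·(-148) + (0)·(78) = 47
  c_2 = (-1)·(-8) + (0)·(12) + (0)·(-23) + (0)·(47) + (0)·(-82) + (0)·(-148) + (0)·(78) = 8
  c_3 = (0)·(-8) + (0)·(12) + (0)·(-23) + (0)·(47) + (0)·(-82) + (1)·(-148) + (2)·(78) = 8
  c_4 = (0)·(-8) + (0)·(12) + (-1)·(-23) + (0)·(47) + (0)·(-82) + (0)·(-148) + (0)·(78) = 23
  c_5 = (0)·(-8) + (0)·(12) + (0)·(-23) + (0)·(47) + (-1)·(-82) + (2)·(-148) + (3)·(78) = 20
  c_6 = (0)·(-8) + (1)·(12) + (0)·(-23) + (4)·(47) + (2)·(-82) + (0)·(-148) + (0)·(78) = 36
  c_7 = (0)·(-8) + (0)·(12) + (0)·(-23) + (2)·(47) + (1)·(-82) + (0)·(-148) + (0)·(78) = 12
Base-7 expansion of each c_i:
  c_1 = 47 = 5·7^0 + 6·7^1
  c_2 = 8 = 1·7^0 + 1·7^1
  c_3 = 8 = 1·7^0 + 1·7^1
  c_4 = 23 = 2·7^0 + 3·7^1
  c_5 = 20 = 6·7^0 + 2·7^1
  c_6 = 36 = 1·7^0 + 5·7^1
  c_7 = 12 = 5·7^0 + 1·7^1
λ_0 = (5, 1, 1, 2, 6, 1, 5)
λ_1 = (6, 1, 1, 3, 2, 5, 1)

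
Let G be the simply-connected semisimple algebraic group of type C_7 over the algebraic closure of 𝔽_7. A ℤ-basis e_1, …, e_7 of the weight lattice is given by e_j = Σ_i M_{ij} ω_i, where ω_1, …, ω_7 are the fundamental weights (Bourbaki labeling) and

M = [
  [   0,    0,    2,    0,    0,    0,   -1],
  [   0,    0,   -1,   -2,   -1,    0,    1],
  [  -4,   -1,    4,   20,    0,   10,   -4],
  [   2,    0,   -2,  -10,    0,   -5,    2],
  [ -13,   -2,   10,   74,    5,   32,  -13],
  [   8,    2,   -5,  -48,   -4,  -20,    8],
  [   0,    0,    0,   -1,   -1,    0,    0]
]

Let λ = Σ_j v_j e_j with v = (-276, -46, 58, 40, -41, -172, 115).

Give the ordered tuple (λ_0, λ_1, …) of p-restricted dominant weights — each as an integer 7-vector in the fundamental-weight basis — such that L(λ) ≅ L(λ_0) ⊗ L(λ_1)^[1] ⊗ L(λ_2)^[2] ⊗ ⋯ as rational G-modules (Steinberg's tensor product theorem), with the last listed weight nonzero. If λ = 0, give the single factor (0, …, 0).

((1, 4, 2, 1, 2, 0, 1), (0, 2, 0, 3, 2, 2, 0))

In the fundamental-weight basis, λ has coordinates c = M·v (v = (-276, -46, 58, 40, -41, -172, 115)):
  c_1 = 0*-276 + 0*-46 + 2*58 + 0*40 + 0*-41 + 0*-172 + -1*115 = 1
  c_2 = 0*-276 + 0*-46 + -1*58 + -2*40 + -1*-41 + 0*-172 + 1*115 = 18
  c_3 = -4*-276 + -1*-46 + 4*58 + 20*40 + 0*-41 + 10*-172 + -4*115 = 2
  c_4 = 2*-276 + 0*-46 + -2*58 + -10*40 + 0*-41 + -5*-172 + 2*115 = 22
  c_5 = -13*-276 + -2*-46 + 10*58 + 74*40 + 5*-41 + 32*-172 + -13*115 = 16
  c_6 = 8*-276 + 2*-46 + -5*58 + -48*40 + -4*-41 + -20*-172 + 8*115 = 14
  c_7 = 0*-276 + 0*-46 + 0*58 + -1*40 + -1*-41 + 0*-172 + 0*115 = 1
Expand coordinatewise in base 7:
  c_1 = 1 = 1·7^0
  c_2 = 18 = 4·7^0 + 2·7^1
  c_3 = 2 = 2·7^0
  c_4 = 22 = 1·7^0 + 3·7^1
  c_5 = 16 = 2·7^0 + 2·7^1
  c_6 = 14 = 0·7^0 + 2·7^1
  c_7 = 1 = 1·7^0
p-restricted factor λ_0 = (1, 4, 2, 1, 2, 0, 1)
p-restricted factor λ_1 = (0, 2, 0, 3, 2, 2, 0)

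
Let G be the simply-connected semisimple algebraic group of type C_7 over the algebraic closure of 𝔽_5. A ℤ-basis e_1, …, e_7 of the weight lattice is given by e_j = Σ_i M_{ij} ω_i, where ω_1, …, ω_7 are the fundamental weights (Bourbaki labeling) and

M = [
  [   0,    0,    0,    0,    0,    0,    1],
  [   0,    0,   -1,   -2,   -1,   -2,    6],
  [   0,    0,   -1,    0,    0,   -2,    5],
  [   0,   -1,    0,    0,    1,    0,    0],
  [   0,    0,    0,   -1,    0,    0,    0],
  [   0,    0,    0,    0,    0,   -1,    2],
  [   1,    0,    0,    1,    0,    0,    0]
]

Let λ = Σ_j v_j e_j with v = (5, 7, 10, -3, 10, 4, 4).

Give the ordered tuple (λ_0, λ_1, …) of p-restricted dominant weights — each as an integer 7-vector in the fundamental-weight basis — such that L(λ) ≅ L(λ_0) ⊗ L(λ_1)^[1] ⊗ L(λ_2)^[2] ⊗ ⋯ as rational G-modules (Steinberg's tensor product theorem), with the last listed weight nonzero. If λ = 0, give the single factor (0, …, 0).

Change of basis e → ω: c = M·v where v = (5, 7, 10, -3, 10, 4, 4):
  c_1 = (0)·(5) + (0)·(7) + (0)·(10) + (0)·(-3) + (0)·(10) + (0)·(4) + (1)·(4) = 4
  c_2 = (0)·(5) + (0)·(7) + (-1)·(10) + (-2)·(-3) + (-1)·(10) + (-2)·(4) + (6)·(4) = 2
  c_3 = (0)·(5) + (0)·(7) + (-1)·(10) + (0)·(-3) + (0)·(10) + (-2)·(4) + (5)·(4) = 2
  c_4 = (0)·(5) + (-1)·(7) + (0)·(10) + (0)·(-3) + (1)·(10) + (0)·(4) + (0)·(4) = 3
  c_5 = (0)·(5) + (0)·(7) + (0)·(10) + (-1)·(-3) + (0)·(10) + (0)·(4) + (0)·(4) = 3
  c_6 = (0)·(5) + (0)·(7) + (0)·(10) + (0)·(-3) + (0)·(10) + (-1)·(4) + (2)·(4) = 4
  c_7 = (1)·(5) + (0)·(7) + (0)·(10) + (1)·(-3) + (0)·(10) + (0)·(4) + (0)·(4) = 2
Expand coordinatewise in base 5:
  c_1 = 4 = 4·5^0
  c_2 = 2 = 2·5^0
  c_3 = 2 = 2·5^0
  c_4 = 3 = 3·5^0
  c_5 = 3 = 3·5^0
  c_6 = 4 = 4·5^0
  c_7 = 2 = 2·5^0
λ_0 = (4, 2, 2, 3, 3, 4, 2)

((4, 2, 2, 3, 3, 4, 2),)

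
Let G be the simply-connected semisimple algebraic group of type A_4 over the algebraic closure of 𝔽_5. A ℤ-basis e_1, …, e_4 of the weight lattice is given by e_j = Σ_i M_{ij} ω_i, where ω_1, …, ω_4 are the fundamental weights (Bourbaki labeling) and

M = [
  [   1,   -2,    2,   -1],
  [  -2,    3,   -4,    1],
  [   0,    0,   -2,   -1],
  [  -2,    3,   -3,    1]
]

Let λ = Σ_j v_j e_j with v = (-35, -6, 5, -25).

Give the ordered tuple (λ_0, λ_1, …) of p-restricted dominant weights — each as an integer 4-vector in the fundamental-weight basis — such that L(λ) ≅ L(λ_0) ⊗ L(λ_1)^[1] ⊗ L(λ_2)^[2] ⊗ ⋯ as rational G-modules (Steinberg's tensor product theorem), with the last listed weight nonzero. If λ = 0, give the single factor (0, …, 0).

Converting to the ω-basis (c_i = row i of M dotted with v = (-35, -6, 5, -25)):
  c_1 = 1*-35 + -2*-6 + 2*5 + -1*-25 = 12
  c_2 = -2*-35 + 3*-6 + -4*5 + 1*-25 = 7
  c_3 = 0*-35 + 0*-6 + -2*5 + -1*-25 = 15
  c_4 = -2*-35 + 3*-6 + -3*5 + 1*-25 = 12
p = 5; digits c_i = Σ_j d_{ij}·5^j, 0 ≤ d_{ij} < 5:
  c_1 = 12 = 2·5^0 + 2·5^1
  c_2 = 7 = 2·5^0 + 1·5^1
  c_3 = 15 = 0·5^0 + 3·5^1
  c_4 = 12 = 2·5^0 + 2·5^1
λ_0 = (2, 2, 0, 2)
λ_1 = (2, 1, 3, 2)

((2, 2, 0, 2), (2, 1, 3, 2))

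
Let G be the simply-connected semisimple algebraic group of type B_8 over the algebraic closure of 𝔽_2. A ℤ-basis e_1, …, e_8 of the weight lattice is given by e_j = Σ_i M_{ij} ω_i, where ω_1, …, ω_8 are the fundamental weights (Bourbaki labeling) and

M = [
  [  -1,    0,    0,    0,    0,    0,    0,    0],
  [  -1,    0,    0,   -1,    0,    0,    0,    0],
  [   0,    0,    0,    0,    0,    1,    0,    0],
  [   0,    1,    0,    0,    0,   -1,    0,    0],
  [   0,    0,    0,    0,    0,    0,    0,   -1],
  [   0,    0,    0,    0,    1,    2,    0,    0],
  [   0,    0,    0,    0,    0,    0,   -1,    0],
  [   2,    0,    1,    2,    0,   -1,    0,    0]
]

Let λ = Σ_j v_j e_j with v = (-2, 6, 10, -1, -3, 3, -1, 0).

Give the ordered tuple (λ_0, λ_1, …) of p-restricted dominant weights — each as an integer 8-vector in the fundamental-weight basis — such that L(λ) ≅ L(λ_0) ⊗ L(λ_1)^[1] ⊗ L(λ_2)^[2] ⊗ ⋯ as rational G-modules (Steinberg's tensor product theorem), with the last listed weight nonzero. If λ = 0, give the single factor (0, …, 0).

ω-coordinates c = M·v, v = (-2, 6, 10, -1, -3, 3, -1, 0):
  c_1 = (-1)·(-2) + 0·6 + 0·10 + (0)·(-1) + (0)·(-3) + 0·3 + (0)·(-1) + 0·0 = 2
  c_2 = (-1)·(-2) + 0·6 + 0·10 + (-1)·(-1) + (0)·(-3) + 0·3 + (0)·(-1) + 0·0 = 3
  c_3 = (0)·(-2) + 0·6 + 0·10 + (0)·(-1) + (0)·(-3) + 1·3 + (0)·(-1) + 0·0 = 3
  c_4 = (0)·(-2) + 1·6 + 0·10 + (0)·(-1) + (0)·(-3) + (-1)·(3) + (0)·(-1) + 0·0 = 3
  c_5 = (0)·(-2) + 0·6 + 0·10 + (0)·(-1) + (0)·(-3) + 0·3 + (0)·(-1) + (-1)·(0) = 0
  c_6 = (0)·(-2) + 0·6 + 0·10 + (0)·(-1) + (1)·(-3) + 2·3 + (0)·(-1) + 0·0 = 3
  c_7 = (0)·(-2) + 0·6 + 0·10 + (0)·(-1) + (0)·(-3) + 0·3 + (-1)·(-1) + 0·0 = 1
  c_8 = (2)·(-2) + 0·6 + 1·10 + (2)·(-1) + (0)·(-3) + (-1)·(3) + (0)·(-1) + 0·0 = 1
Expand coordinatewise in base 2:
  c_1 = 2 = 0·2^0 + 1·2^1
  c_2 = 3 = 1·2^0 + 1·2^1
  c_3 = 3 = 1·2^0 + 1·2^1
  c_4 = 3 = 1·2^0 + 1·2^1
  c_5 = 0
  c_6 = 3 = 1·2^0 + 1·2^1
  c_7 = 1 = 1·2^0
  c_8 = 1 = 1·2^0
Factor λ_0 = (0, 1, 1, 1, 0, 1, 1, 1)
Factor λ_1 = (1, 1, 1, 1, 0, 1, 0, 0)

((0, 1, 1, 1, 0, 1, 1, 1), (1, 1, 1, 1, 0, 1, 0, 0))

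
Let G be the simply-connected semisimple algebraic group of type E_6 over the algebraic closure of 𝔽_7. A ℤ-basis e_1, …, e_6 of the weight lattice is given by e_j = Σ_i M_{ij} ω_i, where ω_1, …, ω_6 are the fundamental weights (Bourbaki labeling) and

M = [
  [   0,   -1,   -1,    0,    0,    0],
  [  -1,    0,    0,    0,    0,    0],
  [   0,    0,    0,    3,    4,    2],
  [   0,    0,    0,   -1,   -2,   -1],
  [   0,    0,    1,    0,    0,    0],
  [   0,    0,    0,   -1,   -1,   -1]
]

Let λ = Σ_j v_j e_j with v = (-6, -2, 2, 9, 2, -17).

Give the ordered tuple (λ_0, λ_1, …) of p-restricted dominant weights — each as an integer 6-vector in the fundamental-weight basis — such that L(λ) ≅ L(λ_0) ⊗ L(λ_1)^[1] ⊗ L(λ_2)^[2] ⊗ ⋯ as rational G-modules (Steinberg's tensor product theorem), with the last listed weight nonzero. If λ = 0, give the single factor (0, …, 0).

Converting to the ω-basis (c_i = row i of M dotted with v = (-6, -2, 2, 9, 2, -17)):
  c_1 = (0)·(-6) + (-1)·(-2) + (-1)·(2) + (0)·(9) + (0)·(2) + (0)·(-17) = 0
  c_2 = (-1)·(-6) + (0)·(-2) + (0)·(2) + (0)·(9) + (0)·(2) + (0)·(-17) = 6
  c_3 = (0)·(-6) + (0)·(-2) + (0)·(2) + (3)·(9) + (4)·(2) + (2)·(-17) = 1
  c_4 = (0)·(-6) + (0)·(-2) + (0)·(2) + (-1)·(9) + (-2)·(2) + (-1)·(-17) = 4
  c_5 = (0)·(-6) + (0)·(-2) + (1)·(2) + (0)·(9) + (0)·(2) + (0)·(-17) = 2
  c_6 = (0)·(-6) + (0)·(-2) + (0)·(2) + (-1)·(9) + (-1)·(2) + (-1)·(-17) = 6
p = 7; digits c_i = Σ_j d_{ij}·7^j, 0 ≤ d_{ij} < 7:
  c_1 = 0
  c_2 = 6 = 6·7^0
  c_3 = 1 = 1·7^0
  c_4 = 4 = 4·7^0
  c_5 = 2 = 2·7^0
  c_6 = 6 = 6·7^0
Factor λ_0 = (0, 6, 1, 4, 2, 6)

((0, 6, 1, 4, 2, 6),)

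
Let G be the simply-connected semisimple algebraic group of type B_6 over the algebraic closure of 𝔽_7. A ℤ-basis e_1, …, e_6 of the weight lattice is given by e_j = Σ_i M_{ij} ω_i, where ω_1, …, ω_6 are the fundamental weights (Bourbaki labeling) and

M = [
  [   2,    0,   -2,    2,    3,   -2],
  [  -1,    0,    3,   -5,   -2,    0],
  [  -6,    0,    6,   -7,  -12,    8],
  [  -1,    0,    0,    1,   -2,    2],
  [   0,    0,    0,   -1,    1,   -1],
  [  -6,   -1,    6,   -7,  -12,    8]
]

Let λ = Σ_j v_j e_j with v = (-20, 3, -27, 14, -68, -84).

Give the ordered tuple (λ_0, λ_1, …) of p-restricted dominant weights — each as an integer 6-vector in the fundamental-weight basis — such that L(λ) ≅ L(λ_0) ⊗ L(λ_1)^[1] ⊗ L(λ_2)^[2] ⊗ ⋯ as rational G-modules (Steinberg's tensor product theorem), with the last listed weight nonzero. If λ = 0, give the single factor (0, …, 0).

((6, 5, 4, 2, 2, 1),)

In the fundamental-weight basis, λ has coordinates c = M·v (v = (-20, 3, -27, 14, -68, -84)):
  c_1 = (2)·(-20) + 0·3 + (-2)·(-27) + 2·14 + (3)·(-68) + (-2)·(-84) = 6
  c_2 = (-1)·(-20) + 0·3 + (3)·(-27) + (-5)·(14) + (-2)·(-68) + (0)·(-84) = 5
  c_3 = (-6)·(-20) + 0·3 + (6)·(-27) + (-7)·(14) + (-12)·(-68) + (8)·(-84) = 4
  c_4 = (-1)·(-20) + 0·3 + (0)·(-27) + 1·14 + (-2)·(-68) + (2)·(-84) = 2
  c_5 = (0)·(-20) + 0·3 + (0)·(-27) + (-1)·(14) + (1)·(-68) + (-1)·(-84) = 2
  c_6 = (-6)·(-20) + (-1)·(3) + (6)·(-27) + (-7)·(14) + (-12)·(-68) + (8)·(-84) = 1
Base-7 expansion of each c_i:
  c_1 = 6 = 6·7^0
  c_2 = 5 = 5·7^0
  c_3 = 4 = 4·7^0
  c_4 = 2 = 2·7^0
  c_5 = 2 = 2·7^0
  c_6 = 1 = 1·7^0
p-restricted factor λ_0 = (6, 5, 4, 2, 2, 1)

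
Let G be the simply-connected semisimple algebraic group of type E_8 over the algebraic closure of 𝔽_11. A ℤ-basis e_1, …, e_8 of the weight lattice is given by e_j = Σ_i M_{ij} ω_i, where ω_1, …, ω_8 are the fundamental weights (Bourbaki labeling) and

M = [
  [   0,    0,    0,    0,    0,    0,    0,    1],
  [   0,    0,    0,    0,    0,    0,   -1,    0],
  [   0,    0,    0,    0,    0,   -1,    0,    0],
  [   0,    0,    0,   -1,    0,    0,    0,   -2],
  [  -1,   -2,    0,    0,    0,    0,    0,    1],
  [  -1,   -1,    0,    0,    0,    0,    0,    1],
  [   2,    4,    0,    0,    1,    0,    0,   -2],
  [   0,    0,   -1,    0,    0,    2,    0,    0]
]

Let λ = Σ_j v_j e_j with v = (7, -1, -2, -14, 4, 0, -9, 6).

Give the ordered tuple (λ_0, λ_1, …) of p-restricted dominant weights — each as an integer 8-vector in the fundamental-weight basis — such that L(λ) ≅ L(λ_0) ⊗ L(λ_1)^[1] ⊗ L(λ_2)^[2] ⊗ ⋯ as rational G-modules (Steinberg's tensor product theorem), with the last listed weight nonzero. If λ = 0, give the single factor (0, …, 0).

((6, 9, 0, 2, 1, 0, 2, 2),)

ω-coordinates c = M·v, v = (7, -1, -2, -14, 4, 0, -9, 6):
  c_1 = 0·7 + (0)·(-1) + (0)·(-2) + (0)·(-14) + 0·4 + 0·0 + (0)·(-9) + 1·6 = 6
  c_2 = 0·7 + (0)·(-1) + (0)·(-2) + (0)·(-14) + 0·4 + 0·0 + (-1)·(-9) + 0·6 = 9
  c_3 = 0·7 + (0)·(-1) + (0)·(-2) + (0)·(-14) + 0·4 + (-1)·(0) + (0)·(-9) + 0·6 = 0
  c_4 = 0·7 + (0)·(-1) + (0)·(-2) + (-1)·(-14) + 0·4 + 0·0 + (0)·(-9) + (-2)·(6) = 2
  c_5 = (-1)·(7) + (-2)·(-1) + (0)·(-2) + (0)·(-14) + 0·4 + 0·0 + (0)·(-9) + 1·6 = 1
  c_6 = (-1)·(7) + (-1)·(-1) + (0)·(-2) + (0)·(-14) + 0·4 + 0·0 + (0)·(-9) + 1·6 = 0
  c_7 = 2·7 + (4)·(-1) + (0)·(-2) + (0)·(-14) + 1·4 + 0·0 + (0)·(-9) + (-2)·(6) = 2
  c_8 = 0·7 + (0)·(-1) + (-1)·(-2) + (0)·(-14) + 0·4 + 2·0 + (0)·(-9) + 0·6 = 2
Expand coordinatewise in base 11:
  c_1 = 6 = 6·11^0
  c_2 = 9 = 9·11^0
  c_3 = 0
  c_4 = 2 = 2·11^0
  c_5 = 1 = 1·11^0
  c_6 = 0
  c_7 = 2 = 2·11^0
  c_8 = 2 = 2·11^0
λ_0 = (6, 9, 0, 2, 1, 0, 2, 2)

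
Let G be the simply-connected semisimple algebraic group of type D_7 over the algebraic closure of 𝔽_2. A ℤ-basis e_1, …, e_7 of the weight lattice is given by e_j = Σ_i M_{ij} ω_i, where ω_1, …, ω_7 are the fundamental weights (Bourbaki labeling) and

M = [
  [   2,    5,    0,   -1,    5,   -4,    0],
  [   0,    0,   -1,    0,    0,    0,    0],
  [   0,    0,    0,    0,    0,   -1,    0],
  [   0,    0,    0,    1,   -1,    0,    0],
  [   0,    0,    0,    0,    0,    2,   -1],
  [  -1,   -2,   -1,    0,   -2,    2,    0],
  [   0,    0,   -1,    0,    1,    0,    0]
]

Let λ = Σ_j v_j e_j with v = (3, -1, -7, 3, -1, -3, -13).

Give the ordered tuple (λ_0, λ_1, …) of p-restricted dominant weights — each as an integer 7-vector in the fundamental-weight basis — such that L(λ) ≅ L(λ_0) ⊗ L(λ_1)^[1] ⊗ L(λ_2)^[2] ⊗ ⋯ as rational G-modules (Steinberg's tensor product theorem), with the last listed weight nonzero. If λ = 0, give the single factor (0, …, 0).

((1, 1, 1, 0, 1, 0, 0), (0, 1, 1, 0, 1, 1, 1), (1, 1, 0, 1, 1, 0, 1))

ω-coordinates c = M·v, v = (3, -1, -7, 3, -1, -3, -13):
  c_1 = (2)·(3) + (5)·(-1) + (0)·(-7) + (-1)·(3) + (5)·(-1) + (-4)·(-3) + (0)·(-13) = 5
  c_2 = (0)·(3) + (0)·(-1) + (-1)·(-7) + (0)·(3) + (0)·(-1) + (0)·(-3) + (0)·(-13) = 7
  c_3 = (0)·(3) + (0)·(-1) + (0)·(-7) + (0)·(3) + (0)·(-1) + (-1)·(-3) + (0)·(-13) = 3
  c_4 = (0)·(3) + (0)·(-1) + (0)·(-7) + (1)·(3) + (-1)·(-1) + (0)·(-3) + (0)·(-13) = 4
  c_5 = (0)·(3) + (0)·(-1) + (0)·(-7) + (0)·(3) + (0)·(-1) + (2)·(-3) + (-1)·(-13) = 7
  c_6 = (-1)·(3) + (-2)·(-1) + (-1)·(-7) + (0)·(3) + (-2)·(-1) + (2)·(-3) + (0)·(-13) = 2
  c_7 = (0)·(3) + (0)·(-1) + (-1)·(-7) + (0)·(3) + (1)·(-1) + (0)·(-3) + (0)·(-13) = 6
p = 2; digits c_i = Σ_j d_{ij}·2^j, 0 ≤ d_{ij} < 2:
  c_1 = 5 = 1·2^0 + 0·2^1 + 1·2^2
  c_2 = 7 = 1·2^0 + 1·2^1 + 1·2^2
  c_3 = 3 = 1·2^0 + 1·2^1
  c_4 = 4 = 0·2^0 + 0·2^1 + 1·2^2
  c_5 = 7 = 1·2^0 + 1·2^1 + 1·2^2
  c_6 = 2 = 0·2^0 + 1·2^1
  c_7 = 6 = 0·2^0 + 1·2^1 + 1·2^2
Factor λ_0 = (1, 1, 1, 0, 1, 0, 0)
Factor λ_1 = (0, 1, 1, 0, 1, 1, 1)
Factor λ_2 = (1, 1, 0, 1, 1, 0, 1)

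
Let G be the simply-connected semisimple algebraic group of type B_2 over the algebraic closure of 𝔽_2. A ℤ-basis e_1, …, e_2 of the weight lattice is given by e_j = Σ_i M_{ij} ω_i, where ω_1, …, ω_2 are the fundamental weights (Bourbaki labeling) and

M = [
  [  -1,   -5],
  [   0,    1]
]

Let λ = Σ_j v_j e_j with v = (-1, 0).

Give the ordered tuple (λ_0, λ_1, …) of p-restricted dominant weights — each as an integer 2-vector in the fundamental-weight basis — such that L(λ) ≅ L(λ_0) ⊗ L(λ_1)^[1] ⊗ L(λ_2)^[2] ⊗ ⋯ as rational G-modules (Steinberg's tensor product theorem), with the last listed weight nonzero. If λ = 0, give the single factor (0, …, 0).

Change of basis e → ω: c = M·v where v = (-1, 0):
  c_1 = -1*-1 + -5*0 = 1
  c_2 = 0*-1 + 1*0 = 0
Expand coordinatewise in base 2:
  c_1 = 1 = 1·2^0
  c_2 = 0
λ_0 = (1, 0)

((1, 0),)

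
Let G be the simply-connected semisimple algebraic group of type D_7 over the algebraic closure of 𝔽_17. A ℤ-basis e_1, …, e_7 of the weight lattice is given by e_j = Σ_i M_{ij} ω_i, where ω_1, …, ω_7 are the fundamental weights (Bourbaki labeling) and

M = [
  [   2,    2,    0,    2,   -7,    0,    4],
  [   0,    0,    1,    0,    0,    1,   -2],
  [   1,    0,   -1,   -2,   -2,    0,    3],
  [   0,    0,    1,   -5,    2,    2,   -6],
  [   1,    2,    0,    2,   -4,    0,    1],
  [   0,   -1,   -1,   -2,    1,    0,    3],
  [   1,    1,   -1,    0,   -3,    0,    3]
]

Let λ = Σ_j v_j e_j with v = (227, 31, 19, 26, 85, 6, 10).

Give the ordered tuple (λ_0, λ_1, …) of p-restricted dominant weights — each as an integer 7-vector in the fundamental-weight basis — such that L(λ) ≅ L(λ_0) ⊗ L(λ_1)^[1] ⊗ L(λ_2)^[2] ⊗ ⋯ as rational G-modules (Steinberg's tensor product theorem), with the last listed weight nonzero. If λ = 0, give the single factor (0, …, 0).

((13, 5, 16, 11, 11, 13, 14),)

Change of basis e → ω: c = M·v where v = (227, 31, 19, 26, 85, 6, 10):
  c_1 = 2*227 + 2*31 + 0*19 + 2*26 + -7*85 + 0*6 + 4*10 = 13
  c_2 = 0*227 + 0*31 + 1*19 + 0*26 + 0*85 + 1*6 + -2*10 = 5
  c_3 = 1*227 + 0*31 + -1*19 + -2*26 + -2*85 + 0*6 + 3*10 = 16
  c_4 = 0*227 + 0*31 + 1*19 + -5*26 + 2*85 + 2*6 + -6*10 = 11
  c_5 = 1*227 + 2*31 + 0*19 + 2*26 + -4*85 + 0*6 + 1*10 = 11
  c_6 = 0*227 + -1*31 + -1*19 + -2*26 + 1*85 + 0*6 + 3*10 = 13
  c_7 = 1*227 + 1*31 + -1*19 + 0*26 + -3*85 + 0*6 + 3*10 = 14
Expand coordinatewise in base 17:
  c_1 = 13 = 13·17^0
  c_2 = 5 = 5·17^0
  c_3 = 16 = 16·17^0
  c_4 = 11 = 11·17^0
  c_5 = 11 = 11·17^0
  c_6 = 13 = 13·17^0
  c_7 = 14 = 14·17^0
p-restricted factor λ_0 = (13, 5, 16, 11, 11, 13, 14)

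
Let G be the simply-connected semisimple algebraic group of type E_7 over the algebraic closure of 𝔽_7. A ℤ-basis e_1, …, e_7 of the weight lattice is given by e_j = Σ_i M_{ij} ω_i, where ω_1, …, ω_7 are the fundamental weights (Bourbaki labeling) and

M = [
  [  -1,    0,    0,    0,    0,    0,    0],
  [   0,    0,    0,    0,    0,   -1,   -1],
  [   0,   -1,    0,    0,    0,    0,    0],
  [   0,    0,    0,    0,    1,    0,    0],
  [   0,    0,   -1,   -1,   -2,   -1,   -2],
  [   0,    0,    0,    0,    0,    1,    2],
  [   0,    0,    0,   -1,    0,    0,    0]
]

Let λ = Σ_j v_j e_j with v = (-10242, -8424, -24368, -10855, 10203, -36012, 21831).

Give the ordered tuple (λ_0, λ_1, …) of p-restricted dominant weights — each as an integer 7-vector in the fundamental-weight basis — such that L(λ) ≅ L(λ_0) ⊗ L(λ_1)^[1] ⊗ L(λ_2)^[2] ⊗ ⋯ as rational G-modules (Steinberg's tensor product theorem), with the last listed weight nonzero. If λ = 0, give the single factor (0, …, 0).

((1, 6, 3, 4, 6, 6, 5), (0, 2, 6, 1, 1, 0, 3), (6, 2, 3, 5, 6, 2, 4), (1, 6, 3, 1, 6, 1, 3), (4, 5, 3, 4, 2, 3, 4))

In the fundamental-weight basis, λ has coordinates c = M·v (v = (-10242, -8424, -24368, -10855, 10203, -36012, 21831)):
  c_1 = (-1)·(-10242) + (0)·(-8424) + (0)·(-24368) + (0)·(-10855) + 0·10203 + (0)·(-36012) + 0·21831 = 10242
  c_2 = (0)·(-10242) + (0)·(-8424) + (0)·(-24368) + (0)·(-10855) + 0·10203 + (-1)·(-36012) + (-1)·(21831) = 14181
  c_3 = (0)·(-10242) + (-1)·(-8424) + (0)·(-24368) + (0)·(-10855) + 0·10203 + (0)·(-36012) + 0·21831 = 8424
  c_4 = (0)·(-10242) + (0)·(-8424) + (0)·(-24368) + (0)·(-10855) + 1·10203 + (0)·(-36012) + 0·21831 = 10203
  c_5 = (0)·(-10242) + (0)·(-8424) + (-1)·(-24368) + (-1)·(-10855) + (-2)·(10203) + (-1)·(-36012) + (-2)·(21831) = 7167
  c_6 = (0)·(-10242) + (0)·(-8424) + (0)·(-24368) + (0)·(-10855) + 0·10203 + (1)·(-36012) + 2·21831 = 7650
  c_7 = (0)·(-10242) + (0)·(-8424) + (0)·(-24368) + (-1)·(-10855) + 0·10203 + (0)·(-36012) + 0·21831 = 10855
p = 7; digits c_i = Σ_j d_{ij}·7^j, 0 ≤ d_{ij} < 7:
  c_1 = 10242 = 1·7^0 + 0·7^1 + 6·7^2 + 1·7^3 + 4·7^4
  c_2 = 14181 = 6·7^0 + 2·7^1 + 2·7^2 + 6·7^3 + 5·7^4
  c_3 = 8424 = 3·7^0 + 6·7^1 + 3·7^2 + 3·7^3 + 3·7^4
  c_4 = 10203 = 4·7^0 + 1·7^1 + 5·7^2 + 1·7^3 + 4·7^4
  c_5 = 7167 = 6·7^0 + 1·7^1 + 6·7^2 + 6·7^3 + 2·7^4
  c_6 = 7650 = 6·7^0 + 0·7^1 + 2·7^2 + 1·7^3 + 3·7^4
  c_7 = 10855 = 5·7^0 + 3·7^1 + 4·7^2 + 3·7^3 + 4·7^4
λ_0 = (1, 6, 3, 4, 6, 6, 5)
λ_1 = (0, 2, 6, 1, 1, 0, 3)
λ_2 = (6, 2, 3, 5, 6, 2, 4)
λ_3 = (1, 6, 3, 1, 6, 1, 3)
λ_4 = (4, 5, 3, 4, 2, 3, 4)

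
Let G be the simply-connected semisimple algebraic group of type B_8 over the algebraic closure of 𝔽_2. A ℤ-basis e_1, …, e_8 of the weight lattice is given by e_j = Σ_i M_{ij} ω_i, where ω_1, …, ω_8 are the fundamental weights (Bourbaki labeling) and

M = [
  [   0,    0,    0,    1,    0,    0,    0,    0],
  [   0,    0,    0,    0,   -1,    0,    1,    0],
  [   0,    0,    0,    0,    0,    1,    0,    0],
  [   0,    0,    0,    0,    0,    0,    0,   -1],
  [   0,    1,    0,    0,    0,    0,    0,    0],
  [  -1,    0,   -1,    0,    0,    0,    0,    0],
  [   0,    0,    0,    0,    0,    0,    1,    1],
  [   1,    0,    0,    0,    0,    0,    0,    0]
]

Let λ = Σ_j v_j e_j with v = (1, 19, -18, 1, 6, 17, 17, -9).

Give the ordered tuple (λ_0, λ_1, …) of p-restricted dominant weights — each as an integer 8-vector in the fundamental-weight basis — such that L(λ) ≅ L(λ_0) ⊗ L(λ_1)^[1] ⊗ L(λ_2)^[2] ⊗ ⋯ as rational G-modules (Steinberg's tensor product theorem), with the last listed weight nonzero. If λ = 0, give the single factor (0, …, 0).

((1, 1, 1, 1, 1, 1, 0, 1), (0, 1, 0, 0, 1, 0, 0, 0), (0, 0, 0, 0, 0, 0, 0, 0), (0, 1, 0, 1, 0, 0, 1, 0), (0, 0, 1, 0, 1, 1, 0, 0))

Change of basis e → ω: c = M·v where v = (1, 19, -18, 1, 6, 17, 17, -9):
  c_1 = 0*1 + 0*19 + 0*-18 + 1*1 + 0*6 + 0*17 + 0*17 + 0*-9 = 1
  c_2 = 0*1 + 0*19 + 0*-18 + 0*1 + -1*6 + 0*17 + 1*17 + 0*-9 = 11
  c_3 = 0*1 + 0*19 + 0*-18 + 0*1 + 0*6 + 1*17 + 0*17 + 0*-9 = 17
  c_4 = 0*1 + 0*19 + 0*-18 + 0*1 + 0*6 + 0*17 + 0*17 + -1*-9 = 9
  c_5 = 0*1 + 1*19 + 0*-18 + 0*1 + 0*6 + 0*17 + 0*17 + 0*-9 = 19
  c_6 = -1*1 + 0*19 + -1*-18 + 0*1 + 0*6 + 0*17 + 0*17 + 0*-9 = 17
  c_7 = 0*1 + 0*19 + 0*-18 + 0*1 + 0*6 + 0*17 + 1*17 + 1*-9 = 8
  c_8 = 1*1 + 0*19 + 0*-18 + 0*1 + 0*6 + 0*17 + 0*17 + 0*-9 = 1
p = 2; digits c_i = Σ_j d_{ij}·2^j, 0 ≤ d_{ij} < 2:
  c_1 = 1 = 1·2^0
  c_2 = 11 = 1·2^0 + 1·2^1 + 0·2^2 + 1·2^3
  c_3 = 17 = 1·2^0 + 0·2^1 + 0·2^2 + 0·2^3 + 1·2^4
  c_4 = 9 = 1·2^0 + 0·2^1 + 0·2^2 + 1·2^3
  c_5 = 19 = 1·2^0 + 1·2^1 + 0·2^2 + 0·2^3 + 1·2^4
  c_6 = 17 = 1·2^0 + 0·2^1 + 0·2^2 + 0·2^3 + 1·2^4
  c_7 = 8 = 0·2^0 + 0·2^1 + 0·2^2 + 1·2^3
  c_8 = 1 = 1·2^0
Factor λ_0 = (1, 1, 1, 1, 1, 1, 0, 1)
Factor λ_1 = (0, 1, 0, 0, 1, 0, 0, 0)
Factor λ_2 = (0, 0, 0, 0, 0, 0, 0, 0)
Factor λ_3 = (0, 1, 0, 1, 0, 0, 1, 0)
Factor λ_4 = (0, 0, 1, 0, 1, 1, 0, 0)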